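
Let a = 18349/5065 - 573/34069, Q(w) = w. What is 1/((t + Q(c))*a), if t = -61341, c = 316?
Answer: -34511897/7594315148380 ≈ -4.5444e-6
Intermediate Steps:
a = 622229836/172559485 (a = 18349*(1/5065) - 573*1/34069 = 18349/5065 - 573/34069 = 622229836/172559485 ≈ 3.6059)
1/((t + Q(c))*a) = 1/((-61341 + 316)*(622229836/172559485)) = (172559485/622229836)/(-61025) = -1/61025*172559485/622229836 = -34511897/7594315148380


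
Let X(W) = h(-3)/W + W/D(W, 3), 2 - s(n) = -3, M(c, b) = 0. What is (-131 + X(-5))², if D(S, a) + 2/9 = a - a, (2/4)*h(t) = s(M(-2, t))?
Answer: 48841/4 ≈ 12210.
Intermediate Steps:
s(n) = 5 (s(n) = 2 - 1*(-3) = 2 + 3 = 5)
h(t) = 10 (h(t) = 2*5 = 10)
D(S, a) = -2/9 (D(S, a) = -2/9 + (a - a) = -2/9 + 0 = -2/9)
X(W) = 10/W - 9*W/2 (X(W) = 10/W + W/(-2/9) = 10/W + W*(-9/2) = 10/W - 9*W/2)
(-131 + X(-5))² = (-131 + (10/(-5) - 9/2*(-5)))² = (-131 + (10*(-⅕) + 45/2))² = (-131 + (-2 + 45/2))² = (-131 + 41/2)² = (-221/2)² = 48841/4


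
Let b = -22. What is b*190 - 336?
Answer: -4516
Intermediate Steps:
b*190 - 336 = -22*190 - 336 = -4180 - 336 = -4516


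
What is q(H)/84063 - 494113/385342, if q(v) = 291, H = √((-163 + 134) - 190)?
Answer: -13808162199/10797668182 ≈ -1.2788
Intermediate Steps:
H = I*√219 (H = √(-29 - 190) = √(-219) = I*√219 ≈ 14.799*I)
q(H)/84063 - 494113/385342 = 291/84063 - 494113/385342 = 291*(1/84063) - 494113*1/385342 = 97/28021 - 494113/385342 = -13808162199/10797668182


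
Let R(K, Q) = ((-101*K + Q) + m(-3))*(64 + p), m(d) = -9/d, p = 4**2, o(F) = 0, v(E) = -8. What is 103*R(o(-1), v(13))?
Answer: -41200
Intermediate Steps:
p = 16
R(K, Q) = 240 - 8080*K + 80*Q (R(K, Q) = ((-101*K + Q) - 9/(-3))*(64 + 16) = ((Q - 101*K) - 9*(-1/3))*80 = ((Q - 101*K) + 3)*80 = (3 + Q - 101*K)*80 = 240 - 8080*K + 80*Q)
103*R(o(-1), v(13)) = 103*(240 - 8080*0 + 80*(-8)) = 103*(240 + 0 - 640) = 103*(-400) = -41200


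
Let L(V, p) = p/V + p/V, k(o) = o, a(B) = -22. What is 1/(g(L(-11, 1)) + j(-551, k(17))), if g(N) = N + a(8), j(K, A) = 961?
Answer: 11/10327 ≈ 0.0010652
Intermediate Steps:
L(V, p) = 2*p/V
g(N) = -22 + N (g(N) = N - 22 = -22 + N)
1/(g(L(-11, 1)) + j(-551, k(17))) = 1/((-22 + 2*1/(-11)) + 961) = 1/((-22 + 2*1*(-1/11)) + 961) = 1/((-22 - 2/11) + 961) = 1/(-244/11 + 961) = 1/(10327/11) = 11/10327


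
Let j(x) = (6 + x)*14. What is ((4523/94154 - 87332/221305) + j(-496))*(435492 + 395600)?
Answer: -8485884654823692414/1488339355 ≈ -5.7016e+9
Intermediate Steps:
j(x) = 84 + 14*x
((4523/94154 - 87332/221305) + j(-496))*(435492 + 395600) = ((4523/94154 - 87332/221305) + (84 + 14*(-496)))*(435492 + 395600) = ((4523*(1/94154) - 87332*1/221305) + (84 - 6944))*831092 = ((4523/94154 - 12476/31615) - 6860)*831092 = (-1031670659/2976678710 - 6860)*831092 = -20421047621259/2976678710*831092 = -8485884654823692414/1488339355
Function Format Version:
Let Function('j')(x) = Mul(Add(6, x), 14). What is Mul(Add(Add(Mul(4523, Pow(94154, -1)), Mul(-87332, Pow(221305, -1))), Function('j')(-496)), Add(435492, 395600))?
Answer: Rational(-8485884654823692414, 1488339355) ≈ -5.7016e+9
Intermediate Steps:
Function('j')(x) = Add(84, Mul(14, x))
Mul(Add(Add(Mul(4523, Pow(94154, -1)), Mul(-87332, Pow(221305, -1))), Function('j')(-496)), Add(435492, 395600)) = Mul(Add(Add(Mul(4523, Pow(94154, -1)), Mul(-87332, Pow(221305, -1))), Add(84, Mul(14, -496))), Add(435492, 395600)) = Mul(Add(Add(Mul(4523, Rational(1, 94154)), Mul(-87332, Rational(1, 221305))), Add(84, -6944)), 831092) = Mul(Add(Add(Rational(4523, 94154), Rational(-12476, 31615)), -6860), 831092) = Mul(Add(Rational(-1031670659, 2976678710), -6860), 831092) = Mul(Rational(-20421047621259, 2976678710), 831092) = Rational(-8485884654823692414, 1488339355)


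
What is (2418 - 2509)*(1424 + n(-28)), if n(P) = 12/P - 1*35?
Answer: -126360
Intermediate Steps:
n(P) = -35 + 12/P (n(P) = 12/P - 35 = -35 + 12/P)
(2418 - 2509)*(1424 + n(-28)) = (2418 - 2509)*(1424 + (-35 + 12/(-28))) = -91*(1424 + (-35 + 12*(-1/28))) = -91*(1424 + (-35 - 3/7)) = -91*(1424 - 248/7) = -91*9720/7 = -126360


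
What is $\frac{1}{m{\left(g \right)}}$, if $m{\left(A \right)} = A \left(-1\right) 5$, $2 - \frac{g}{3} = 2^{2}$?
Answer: $\frac{1}{30} \approx 0.033333$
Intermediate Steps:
$g = -6$ ($g = 6 - 3 \cdot 2^{2} = 6 - 12 = -6$)
$m{\left(A \right)} = - 5 A$ ($m{\left(A \right)} = - A 5 = - 5 A$)
$\frac{1}{m{\left(g \right)}} = \frac{1}{\left(-5\right) \left(-6\right)} = \frac{1}{30}$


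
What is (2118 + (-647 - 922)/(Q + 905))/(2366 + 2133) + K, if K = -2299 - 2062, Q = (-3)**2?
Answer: -17930872763/4112086 ≈ -4360.5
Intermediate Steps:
Q = 9
K = -4361
(2118 + (-647 - 922)/(Q + 905))/(2366 + 2133) + K = (2118 + (-647 - 922)/(9 + 905))/(2366 + 2133) - 4361 = (2118 - 1569/914)/4499 - 4361 = (2118 - 1569*1/914)*(1/4499) - 4361 = (2118 - 1569/914)*(1/4499) - 4361 = (1934283/914)*(1/4499) - 4361 = 1934283/4112086 - 4361 = -17930872763/4112086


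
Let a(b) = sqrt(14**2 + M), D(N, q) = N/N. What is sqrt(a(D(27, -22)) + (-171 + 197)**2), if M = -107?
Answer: sqrt(676 + sqrt(89)) ≈ 26.181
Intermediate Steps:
D(N, q) = 1
a(b) = sqrt(89) (a(b) = sqrt(14**2 - 107) = sqrt(196 - 107) = sqrt(89))
sqrt(a(D(27, -22)) + (-171 + 197)**2) = sqrt(sqrt(89) + (-171 + 197)**2) = sqrt(sqrt(89) + 26**2) = sqrt(sqrt(89) + 676) = sqrt(676 + sqrt(89))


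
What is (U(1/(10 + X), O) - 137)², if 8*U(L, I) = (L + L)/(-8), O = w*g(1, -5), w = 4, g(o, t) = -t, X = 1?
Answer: 2325650625/123904 ≈ 18770.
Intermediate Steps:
O = 20 (O = 4*(-1*(-5)) = 4*5 = 20)
U(L, I) = -L/32 (U(L, I) = ((L + L)/(-8))/8 = ((2*L)*(-⅛))/8 = (-L/4)/8 = -L/32)
(U(1/(10 + X), O) - 137)² = (-1/(32*(10 + 1)) - 137)² = (-1/32/11 - 137)² = (-1/32*1/11 - 137)² = (-1/352 - 137)² = (-48225/352)² = 2325650625/123904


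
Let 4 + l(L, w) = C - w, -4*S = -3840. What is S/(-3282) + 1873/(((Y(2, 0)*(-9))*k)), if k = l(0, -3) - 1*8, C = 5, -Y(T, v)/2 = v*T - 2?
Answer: 1001491/78768 ≈ 12.714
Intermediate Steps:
Y(T, v) = 4 - 2*T*v (Y(T, v) = -2*(v*T - 2) = -2*(T*v - 2) = -2*(-2 + T*v) = 4 - 2*T*v)
S = 960 (S = -1/4*(-3840) = 960)
l(L, w) = 1 - w (l(L, w) = -4 + (5 - w) = 1 - w)
k = -4 (k = (1 - 1*(-3)) - 1*8 = (1 + 3) - 8 = 4 - 8 = -4)
S/(-3282) + 1873/(((Y(2, 0)*(-9))*k)) = 960/(-3282) + 1873/((((4 - 2*2*0)*(-9))*(-4))) = 960*(-1/3282) + 1873/((((4 + 0)*(-9))*(-4))) = -160/547 + 1873/(((4*(-9))*(-4))) = -160/547 + 1873/((-36*(-4))) = -160/547 + 1873/144 = 1001491/78768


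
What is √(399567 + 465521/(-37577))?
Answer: 7*√11513948353574/37577 ≈ 632.10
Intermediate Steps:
√(399567 + 465521/(-37577)) = √(399567 + 465521*(-1/37577)) = √(399567 - 465521/37577) = √(15014063638/37577) = 7*√11513948353574/37577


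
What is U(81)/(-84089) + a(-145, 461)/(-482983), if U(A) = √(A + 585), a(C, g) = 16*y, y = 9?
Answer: -144/482983 - 3*√74/84089 ≈ -0.00060505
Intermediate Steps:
a(C, g) = 144 (a(C, g) = 16*9 = 144)
U(A) = √(585 + A)
U(81)/(-84089) + a(-145, 461)/(-482983) = √(585 + 81)/(-84089) + 144/(-482983) = √666*(-1/84089) + 144*(-1/482983) = (3*√74)*(-1/84089) - 144/482983 = -3*√74/84089 - 144/482983 = -144/482983 - 3*√74/84089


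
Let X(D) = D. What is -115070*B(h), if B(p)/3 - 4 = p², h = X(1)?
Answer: -1726050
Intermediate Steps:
h = 1
B(p) = 12 + 3*p²
-115070*B(h) = -115070*(12 + 3*1²) = -115070*(12 + 3*1) = -115070*(12 + 3) = -115070*15 = -1726050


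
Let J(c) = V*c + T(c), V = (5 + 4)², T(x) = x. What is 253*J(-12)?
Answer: -248952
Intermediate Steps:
V = 81 (V = 9² = 81)
J(c) = 82*c (J(c) = 81*c + c = 82*c)
253*J(-12) = 253*(82*(-12)) = 253*(-984) = -248952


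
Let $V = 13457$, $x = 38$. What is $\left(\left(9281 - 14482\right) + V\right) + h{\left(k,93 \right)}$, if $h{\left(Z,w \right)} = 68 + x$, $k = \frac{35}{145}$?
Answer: $8362$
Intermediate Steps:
$k = \frac{7}{29}$ ($k = 35 \cdot \frac{1}{145} = \frac{7}{29} \approx 0.24138$)
$h{\left(Z,w \right)} = 106$ ($h{\left(Z,w \right)} = 68 + 38 = 106$)
$\left(\left(9281 - 14482\right) + V\right) + h{\left(k,93 \right)} = \left(\left(9281 - 14482\right) + 13457\right) + 106 = \left(-5201 + 13457\right) + 106 = 8256 + 106 = 8362$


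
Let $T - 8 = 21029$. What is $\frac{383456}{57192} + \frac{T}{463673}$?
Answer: $\frac{22375167749}{3314798277} \approx 6.7501$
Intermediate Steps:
$T = 21037$ ($T = 8 + 21029 = 21037$)
$\frac{383456}{57192} + \frac{T}{463673} = \frac{383456}{57192} + \frac{21037}{463673} = 383456 \cdot \frac{1}{57192} + 21037 \cdot \frac{1}{463673} = \frac{47932}{7149} + \frac{21037}{463673} = \frac{22375167749}{3314798277}$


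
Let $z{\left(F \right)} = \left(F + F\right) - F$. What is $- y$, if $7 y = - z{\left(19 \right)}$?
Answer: $\frac{19}{7} \approx 2.7143$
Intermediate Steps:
$z{\left(F \right)} = F$ ($z{\left(F \right)} = 2 F - F = F$)
$y = - \frac{19}{7}$ ($y = \frac{\left(-1\right) 19}{7} = \frac{1}{7} \left(-19\right) = - \frac{19}{7} \approx -2.7143$)
$- y = \left(-1\right) \left(- \frac{19}{7}\right) = \frac{19}{7}$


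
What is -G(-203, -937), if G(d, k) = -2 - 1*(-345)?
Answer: -343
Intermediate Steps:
G(d, k) = 343 (G(d, k) = -2 + 345 = 343)
-G(-203, -937) = -1*343 = -343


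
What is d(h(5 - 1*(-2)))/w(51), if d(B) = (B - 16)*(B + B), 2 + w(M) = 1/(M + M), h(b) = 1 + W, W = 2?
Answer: 7956/203 ≈ 39.192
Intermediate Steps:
h(b) = 3 (h(b) = 1 + 2 = 3)
w(M) = -2 + 1/(2*M) (w(M) = -2 + 1/(M + M) = -2 + 1/(2*M))
d(B) = 2*B*(-16 + B) (d(B) = (-16 + B)*(2*B) = 2*B*(-16 + B))
d(h(5 - 1*(-2)))/w(51) = (2*3*(-16 + 3))/(-2 + (½)/51) = (2*3*(-13))/(-2 + (½)*(1/51)) = -78/(-2 + 1/102) = -78/(-203/102) = -78*(-102/203) = 7956/203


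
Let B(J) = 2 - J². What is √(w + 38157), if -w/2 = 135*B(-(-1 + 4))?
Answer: √40047 ≈ 200.12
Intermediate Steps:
w = 1890 (w = -270*(2 - (-(-1 + 4))²) = -270*(2 - (-1*3)²) = -270*(2 - 1*(-3)²) = -270*(2 - 1*9) = -270*(2 - 9) = -270*(-7) = -2*(-945) = 1890)
√(w + 38157) = √(1890 + 38157) = √40047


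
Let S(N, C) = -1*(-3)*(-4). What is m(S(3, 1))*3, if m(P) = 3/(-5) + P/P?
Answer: 6/5 ≈ 1.2000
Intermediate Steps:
S(N, C) = -12 (S(N, C) = 3*(-4) = -12)
m(P) = ⅖ (m(P) = 3*(-⅕) + 1 = -⅗ + 1 = ⅖)
m(S(3, 1))*3 = (⅖)*3 = 6/5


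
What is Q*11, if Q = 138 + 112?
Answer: 2750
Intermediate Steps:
Q = 250
Q*11 = 250*11 = 2750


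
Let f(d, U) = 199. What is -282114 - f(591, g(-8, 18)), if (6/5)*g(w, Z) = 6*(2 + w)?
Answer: -282313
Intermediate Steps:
g(w, Z) = 10 + 5*w (g(w, Z) = 5*(6*(2 + w))/6 = 5*(12 + 6*w)/6 = 10 + 5*w)
-282114 - f(591, g(-8, 18)) = -282114 - 1*199 = -282114 - 199 = -282313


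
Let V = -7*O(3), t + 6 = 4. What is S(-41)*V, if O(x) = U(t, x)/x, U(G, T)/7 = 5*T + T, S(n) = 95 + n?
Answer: -15876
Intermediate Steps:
t = -2 (t = -6 + 4 = -2)
U(G, T) = 42*T (U(G, T) = 7*(5*T + T) = 7*(6*T) = 42*T)
O(x) = 42 (O(x) = (42*x)/x = 42)
V = -294 (V = -7*42 = -294)
S(-41)*V = (95 - 41)*(-294) = 54*(-294) = -15876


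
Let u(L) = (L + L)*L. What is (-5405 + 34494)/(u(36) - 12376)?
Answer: -29089/9784 ≈ -2.9731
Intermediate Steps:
u(L) = 2*L² (u(L) = (2*L)*L = 2*L²)
(-5405 + 34494)/(u(36) - 12376) = (-5405 + 34494)/(2*36² - 12376) = 29089/(2*1296 - 12376) = 29089/(2592 - 12376) = 29089/(-9784) = 29089*(-1/9784) = -29089/9784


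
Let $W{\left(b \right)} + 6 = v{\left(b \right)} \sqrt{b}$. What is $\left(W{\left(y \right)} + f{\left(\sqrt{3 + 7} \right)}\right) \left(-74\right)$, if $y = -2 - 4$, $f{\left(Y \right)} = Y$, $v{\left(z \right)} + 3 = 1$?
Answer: $444 - 74 \sqrt{10} + 148 i \sqrt{6} \approx 209.99 + 362.52 i$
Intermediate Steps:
$v{\left(z \right)} = -2$ ($v{\left(z \right)} = -3 + 1 = -2$)
$y = -6$
$W{\left(b \right)} = -6 - 2 \sqrt{b}$
$\left(W{\left(y \right)} + f{\left(\sqrt{3 + 7} \right)}\right) \left(-74\right) = \left(\left(-6 - 2 \sqrt{-6}\right) + \sqrt{3 + 7}\right) \left(-74\right) = \left(\left(-6 - 2 i \sqrt{6}\right) + \sqrt{10}\right) \left(-74\right) = \left(-6 + \sqrt{10} - 2 i \sqrt{6}\right) \left(-74\right) = 444 - 74 \sqrt{10} + 148 i \sqrt{6}$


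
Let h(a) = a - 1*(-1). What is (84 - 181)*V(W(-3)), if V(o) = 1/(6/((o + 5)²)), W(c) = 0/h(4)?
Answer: -2425/6 ≈ -404.17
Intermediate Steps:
h(a) = 1 + a (h(a) = a + 1 = 1 + a)
W(c) = 0 (W(c) = 0/(1 + 4) = 0/5 = 0*(⅕) = 0)
V(o) = (5 + o)²/6 (V(o) = 1/(6/((5 + o)²)) = 1/(6/(5 + o)²) = (5 + o)²/6)
(84 - 181)*V(W(-3)) = (84 - 181)*((5 + 0)²/6) = -97*5²/6 = -97*25/6 = -2425/6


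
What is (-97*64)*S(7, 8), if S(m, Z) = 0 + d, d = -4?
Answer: 24832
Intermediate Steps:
S(m, Z) = -4 (S(m, Z) = 0 - 4 = -4)
(-97*64)*S(7, 8) = -97*64*(-4) = -6208*(-4) = 24832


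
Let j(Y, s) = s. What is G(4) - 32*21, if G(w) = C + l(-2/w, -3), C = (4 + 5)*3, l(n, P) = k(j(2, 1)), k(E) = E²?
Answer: -644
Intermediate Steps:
l(n, P) = 1 (l(n, P) = 1² = 1)
C = 27 (C = 9*3 = 27)
G(w) = 28 (G(w) = 27 + 1 = 28)
G(4) - 32*21 = 28 - 32*21 = 28 - 672 = -644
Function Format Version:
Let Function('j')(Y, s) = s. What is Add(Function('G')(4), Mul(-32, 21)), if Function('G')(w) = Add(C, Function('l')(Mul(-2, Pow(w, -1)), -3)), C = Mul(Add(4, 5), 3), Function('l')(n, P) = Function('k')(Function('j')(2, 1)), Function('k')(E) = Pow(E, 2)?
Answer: -644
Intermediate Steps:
Function('l')(n, P) = 1 (Function('l')(n, P) = Pow(1, 2) = 1)
C = 27 (C = Mul(9, 3) = 27)
Function('G')(w) = 28 (Function('G')(w) = Add(27, 1) = 28)
Add(Function('G')(4), Mul(-32, 21)) = Add(28, Mul(-32, 21)) = Add(28, -672) = -644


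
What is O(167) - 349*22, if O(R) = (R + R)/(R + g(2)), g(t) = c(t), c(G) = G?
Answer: -1297248/169 ≈ -7676.0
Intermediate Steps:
g(t) = t
O(R) = 2*R/(2 + R) (O(R) = (R + R)/(R + 2) = (2*R)/(2 + R) = 2*R/(2 + R))
O(167) - 349*22 = 2*167/(2 + 167) - 349*22 = 2*167/169 - 7678 = 2*167*(1/169) - 7678 = 334/169 - 7678 = -1297248/169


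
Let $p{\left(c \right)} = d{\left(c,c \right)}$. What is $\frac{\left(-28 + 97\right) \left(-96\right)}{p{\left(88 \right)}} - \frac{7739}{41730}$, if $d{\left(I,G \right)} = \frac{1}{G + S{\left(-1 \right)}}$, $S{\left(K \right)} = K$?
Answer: $- \frac{24048505979}{41730} \approx -5.7629 \cdot 10^{5}$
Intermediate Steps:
$d{\left(I,G \right)} = \frac{1}{-1 + G}$ ($d{\left(I,G \right)} = \frac{1}{G - 1} = \frac{1}{-1 + G}$)
$p{\left(c \right)} = \frac{1}{-1 + c}$
$\frac{\left(-28 + 97\right) \left(-96\right)}{p{\left(88 \right)}} - \frac{7739}{41730} = \frac{\left(-28 + 97\right) \left(-96\right)}{\frac{1}{-1 + 88}} - \frac{7739}{41730} = \frac{69 \left(-96\right)}{\frac{1}{87}} - \frac{7739}{41730} = - 6624 \frac{1}{\frac{1}{87}} - \frac{7739}{41730} = \left(-6624\right) 87 - \frac{7739}{41730} = -576288 - \frac{7739}{41730} = - \frac{24048505979}{41730}$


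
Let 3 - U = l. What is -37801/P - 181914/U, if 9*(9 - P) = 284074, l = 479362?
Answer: 214744548633/136134600487 ≈ 1.5774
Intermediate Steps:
P = -283993/9 (P = 9 - 1/9*284074 = 9 - 284074/9 = -283993/9 ≈ -31555.)
U = -479359 (U = 3 - 1*479362 = 3 - 479362 = -479359)
-37801/P - 181914/U = -37801/(-283993/9) - 181914/(-479359) = -37801*(-9/283993) - 181914*(-1/479359) = 340209/283993 + 181914/479359 = 214744548633/136134600487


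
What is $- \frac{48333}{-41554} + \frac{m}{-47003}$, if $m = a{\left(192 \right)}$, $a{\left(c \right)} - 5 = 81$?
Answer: $\frac{2268222355}{1953162662} \approx 1.1613$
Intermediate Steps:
$a{\left(c \right)} = 86$ ($a{\left(c \right)} = 5 + 81 = 86$)
$m = 86$
$- \frac{48333}{-41554} + \frac{m}{-47003} = - \frac{48333}{-41554} + \frac{86}{-47003} = \left(-48333\right) \left(- \frac{1}{41554}\right) + 86 \left(- \frac{1}{47003}\right) = \frac{48333}{41554} - \frac{86}{47003} = \frac{2268222355}{1953162662}$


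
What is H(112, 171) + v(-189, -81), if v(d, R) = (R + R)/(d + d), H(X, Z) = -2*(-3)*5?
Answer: 213/7 ≈ 30.429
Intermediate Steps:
H(X, Z) = 30 (H(X, Z) = 6*5 = 30)
v(d, R) = R/d (v(d, R) = (2*R)/((2*d)) = (2*R)*(1/(2*d)) = R/d)
H(112, 171) + v(-189, -81) = 30 - 81/(-189) = 30 - 81*(-1/189) = 30 + 3/7 = 213/7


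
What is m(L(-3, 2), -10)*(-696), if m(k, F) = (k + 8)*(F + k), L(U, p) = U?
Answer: 45240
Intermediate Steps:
m(k, F) = (8 + k)*(F + k)
m(L(-3, 2), -10)*(-696) = ((-3)² + 8*(-10) + 8*(-3) - 10*(-3))*(-696) = (9 - 80 - 24 + 30)*(-696) = -65*(-696) = 45240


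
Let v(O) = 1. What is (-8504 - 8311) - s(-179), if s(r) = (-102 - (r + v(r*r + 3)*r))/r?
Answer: -3009629/179 ≈ -16814.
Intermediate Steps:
s(r) = (-102 - 2*r)/r (s(r) = (-102 - (r + 1*r))/r = (-102 - (r + r))/r = (-102 - 2*r)/r)
(-8504 - 8311) - s(-179) = (-8504 - 8311) - (-2 - 102/(-179)) = -16815 - (-2 - 102*(-1/179)) = -16815 - (-2 + 102/179) = -16815 - 1*(-256/179) = -16815 + 256/179 = -3009629/179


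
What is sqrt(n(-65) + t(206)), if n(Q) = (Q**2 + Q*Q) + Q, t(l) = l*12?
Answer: sqrt(10857) ≈ 104.20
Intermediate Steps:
t(l) = 12*l
n(Q) = Q + 2*Q**2 (n(Q) = (Q**2 + Q**2) + Q = 2*Q**2 + Q = Q + 2*Q**2)
sqrt(n(-65) + t(206)) = sqrt(-65*(1 + 2*(-65)) + 12*206) = sqrt(-65*(1 - 130) + 2472) = sqrt(-65*(-129) + 2472) = sqrt(8385 + 2472) = sqrt(10857)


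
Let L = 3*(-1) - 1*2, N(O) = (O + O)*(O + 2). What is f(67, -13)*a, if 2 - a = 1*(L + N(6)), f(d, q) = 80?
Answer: -7120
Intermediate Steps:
N(O) = 2*O*(2 + O) (N(O) = (2*O)*(2 + O) = 2*O*(2 + O))
L = -5 (L = -3 - 2 = -5)
a = -89 (a = 2 - (-5 + 2*6*(2 + 6)) = 2 - (-5 + 2*6*8) = 2 - (-5 + 96) = 2 - 91 = -89)
f(67, -13)*a = 80*(-89) = -7120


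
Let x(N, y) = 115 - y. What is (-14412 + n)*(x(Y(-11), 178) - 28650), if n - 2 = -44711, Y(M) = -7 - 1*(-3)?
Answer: 1697541273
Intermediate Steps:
Y(M) = -4 (Y(M) = -7 + 3 = -4)
n = -44709 (n = 2 - 44711 = -44709)
(-14412 + n)*(x(Y(-11), 178) - 28650) = (-14412 - 44709)*((115 - 1*178) - 28650) = -59121*((115 - 178) - 28650) = -59121*(-63 - 28650) = -59121*(-28713) = 1697541273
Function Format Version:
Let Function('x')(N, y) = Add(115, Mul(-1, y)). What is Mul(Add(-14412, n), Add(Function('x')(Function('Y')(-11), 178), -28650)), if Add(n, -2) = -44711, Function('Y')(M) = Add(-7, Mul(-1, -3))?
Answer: 1697541273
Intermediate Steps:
Function('Y')(M) = -4 (Function('Y')(M) = Add(-7, 3) = -4)
n = -44709 (n = Add(2, -44711) = -44709)
Mul(Add(-14412, n), Add(Function('x')(Function('Y')(-11), 178), -28650)) = Mul(Add(-14412, -44709), Add(Add(115, Mul(-1, 178)), -28650)) = Mul(-59121, Add(Add(115, -178), -28650)) = Mul(-59121, Add(-63, -28650)) = Mul(-59121, -28713) = 1697541273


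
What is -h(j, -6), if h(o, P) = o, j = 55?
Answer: -55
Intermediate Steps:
-h(j, -6) = -1*55 = -55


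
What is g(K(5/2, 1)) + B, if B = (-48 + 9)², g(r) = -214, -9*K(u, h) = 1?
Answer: 1307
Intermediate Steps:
K(u, h) = -⅑ (K(u, h) = -⅑*1 = -⅑)
B = 1521 (B = (-39)² = 1521)
g(K(5/2, 1)) + B = -214 + 1521 = 1307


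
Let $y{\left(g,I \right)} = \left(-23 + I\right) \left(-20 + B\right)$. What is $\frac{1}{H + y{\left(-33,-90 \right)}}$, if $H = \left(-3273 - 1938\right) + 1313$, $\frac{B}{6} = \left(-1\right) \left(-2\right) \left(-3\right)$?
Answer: $\frac{1}{2430} \approx 0.00041152$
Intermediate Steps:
$B = -36$ ($B = 6 \left(-1\right) \left(-2\right) \left(-3\right) = 6 \cdot 2 \left(-3\right) = 6 \left(-6\right) = -36$)
$H = -3898$ ($H = -5211 + 1313 = -3898$)
$y{\left(g,I \right)} = 1288 - 56 I$ ($y{\left(g,I \right)} = \left(-23 + I\right) \left(-20 - 36\right) = \left(-23 + I\right) \left(-56\right) = 1288 - 56 I$)
$\frac{1}{H + y{\left(-33,-90 \right)}} = \frac{1}{-3898 + \left(1288 - -5040\right)} = \frac{1}{-3898 + \left(1288 + 5040\right)} = \frac{1}{-3898 + 6328} = \frac{1}{2430}$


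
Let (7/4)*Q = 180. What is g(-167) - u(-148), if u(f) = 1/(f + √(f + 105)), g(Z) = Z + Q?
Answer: -9853167/153629 + I*√43/21947 ≈ -64.136 + 0.00029879*I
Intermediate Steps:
Q = 720/7 (Q = (4/7)*180 = 720/7 ≈ 102.86)
g(Z) = 720/7 + Z (g(Z) = Z + 720/7 = 720/7 + Z)
u(f) = 1/(f + √(105 + f))
g(-167) - u(-148) = (720/7 - 167) - 1/(-148 + √(105 - 148)) = -449/7 - 1/(-148 + √(-43)) = -449/7 - 1/(-148 + I*√43)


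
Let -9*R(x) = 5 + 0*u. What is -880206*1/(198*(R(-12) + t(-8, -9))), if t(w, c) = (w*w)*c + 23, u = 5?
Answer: 440103/54802 ≈ 8.0308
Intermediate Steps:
t(w, c) = 23 + c*w² (t(w, c) = w²*c + 23 = c*w² + 23 = 23 + c*w²)
R(x) = -5/9 (R(x) = -(5 + 0*5)/9 = -(5 + 0)/9 = -⅑*5 = -5/9)
-880206*1/(198*(R(-12) + t(-8, -9))) = -880206*1/(198*(-5/9 + (23 - 9*(-8)²))) = -880206*1/(198*(-5/9 + (23 - 9*64))) = -880206*1/(198*(-5/9 + (23 - 576))) = -880206*1/(198*(-5/9 - 553)) = -880206/((-4982/9*198)) = -880206/(-109604) = -880206*(-1/109604) = 440103/54802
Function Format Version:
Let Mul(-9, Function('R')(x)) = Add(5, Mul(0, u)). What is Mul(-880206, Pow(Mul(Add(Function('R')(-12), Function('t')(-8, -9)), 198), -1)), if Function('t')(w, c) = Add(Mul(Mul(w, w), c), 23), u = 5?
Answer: Rational(440103, 54802) ≈ 8.0308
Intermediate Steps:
Function('t')(w, c) = Add(23, Mul(c, Pow(w, 2))) (Function('t')(w, c) = Add(Mul(Pow(w, 2), c), 23) = Add(Mul(c, Pow(w, 2)), 23) = Add(23, Mul(c, Pow(w, 2))))
Function('R')(x) = Rational(-5, 9) (Function('R')(x) = Mul(Rational(-1, 9), Add(5, Mul(0, 5))) = Mul(Rational(-1, 9), Add(5, 0)) = Mul(Rational(-1, 9), 5) = Rational(-5, 9))
Mul(-880206, Pow(Mul(Add(Function('R')(-12), Function('t')(-8, -9)), 198), -1)) = Mul(-880206, Pow(Mul(Add(Rational(-5, 9), Add(23, Mul(-9, Pow(-8, 2)))), 198), -1)) = Mul(-880206, Pow(Mul(Add(Rational(-5, 9), Add(23, Mul(-9, 64))), 198), -1)) = Mul(-880206, Pow(Mul(Add(Rational(-5, 9), Add(23, -576)), 198), -1)) = Mul(-880206, Pow(Mul(Add(Rational(-5, 9), -553), 198), -1)) = Mul(-880206, Pow(Mul(Rational(-4982, 9), 198), -1)) = Mul(-880206, Pow(-109604, -1)) = Mul(-880206, Rational(-1, 109604)) = Rational(440103, 54802)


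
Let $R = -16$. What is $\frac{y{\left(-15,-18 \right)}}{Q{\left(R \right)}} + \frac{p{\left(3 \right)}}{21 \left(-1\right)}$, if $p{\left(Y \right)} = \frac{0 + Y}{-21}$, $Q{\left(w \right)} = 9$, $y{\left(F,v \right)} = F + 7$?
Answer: $- \frac{389}{441} \approx -0.88209$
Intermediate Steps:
$y{\left(F,v \right)} = 7 + F$
$p{\left(Y \right)} = - \frac{Y}{21}$ ($p{\left(Y \right)} = Y \left(- \frac{1}{21}\right) = - \frac{Y}{21}$)
$\frac{y{\left(-15,-18 \right)}}{Q{\left(R \right)}} + \frac{p{\left(3 \right)}}{21 \left(-1\right)} = \frac{7 - 15}{9} + \frac{\left(- \frac{1}{21}\right) 3}{21 \left(-1\right)} = \left(-8\right) \frac{1}{9} - \frac{1}{7 \left(-21\right)} = - \frac{8}{9} - - \frac{1}{147} = - \frac{8}{9} + \frac{1}{147} = - \frac{389}{441}$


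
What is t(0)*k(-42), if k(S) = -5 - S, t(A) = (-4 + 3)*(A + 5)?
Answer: -185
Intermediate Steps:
t(A) = -5 - A (t(A) = -(5 + A) = -5 - A)
t(0)*k(-42) = (-5 - 1*0)*(-5 - 1*(-42)) = (-5 + 0)*(-5 + 42) = -5*37 = -185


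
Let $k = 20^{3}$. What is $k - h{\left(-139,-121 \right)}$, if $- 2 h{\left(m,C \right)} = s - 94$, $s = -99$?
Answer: $\frac{15807}{2} \approx 7903.5$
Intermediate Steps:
$h{\left(m,C \right)} = \frac{193}{2}$ ($h{\left(m,C \right)} = - \frac{-99 - 94}{2} = \left(- \frac{1}{2}\right) \left(-193\right) = \frac{193}{2}$)
$k = 8000$
$k - h{\left(-139,-121 \right)} = 8000 - \frac{193}{2} = \frac{15807}{2}$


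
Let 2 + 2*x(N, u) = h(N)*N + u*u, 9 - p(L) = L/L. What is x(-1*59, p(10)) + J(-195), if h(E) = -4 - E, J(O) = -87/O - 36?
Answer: -211517/130 ≈ -1627.1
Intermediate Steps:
p(L) = 8 (p(L) = 9 - L/L = 9 - 1*1 = 9 - 1 = 8)
J(O) = -36 - 87/O
x(N, u) = -1 + u**2/2 + N*(-4 - N)/2 (x(N, u) = -1 + ((-4 - N)*N + u*u)/2 = -1 + (N*(-4 - N) + u**2)/2 = -1 + (u**2 + N*(-4 - N))/2 = -1 + (u**2/2 + N*(-4 - N)/2) = -1 + u**2/2 + N*(-4 - N)/2)
x(-1*59, p(10)) + J(-195) = (-1 + (1/2)*8**2 - (-1*59)*(4 - 1*59)/2) + (-36 - 87/(-195)) = (-1 + (1/2)*64 - 1/2*(-59)*(4 - 59)) + (-36 - 87*(-1/195)) = (-1 + 32 - 1/2*(-59)*(-55)) + (-36 + 29/65) = (-1 + 32 - 3245/2) - 2311/65 = -3183/2 - 2311/65 = -211517/130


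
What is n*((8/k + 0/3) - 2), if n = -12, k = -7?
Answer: 264/7 ≈ 37.714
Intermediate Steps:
n*((8/k + 0/3) - 2) = -12*((8/(-7) + 0/3) - 2) = -12*((8*(-⅐) + 0*(⅓)) - 2) = -12*((-8/7 + 0) - 2) = -12*(-8/7 - 2) = -12*(-22/7) = 264/7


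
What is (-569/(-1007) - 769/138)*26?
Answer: -9046193/69483 ≈ -130.19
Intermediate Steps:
(-569/(-1007) - 769/138)*26 = (-569*(-1/1007) - 769*1/138)*26 = (569/1007 - 769/138)*26 = -695861/138966*26 = -9046193/69483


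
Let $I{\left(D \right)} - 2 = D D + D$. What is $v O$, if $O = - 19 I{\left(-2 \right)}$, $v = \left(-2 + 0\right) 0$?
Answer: $0$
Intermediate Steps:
$v = 0$ ($v = \left(-2\right) 0 = 0$)
$I{\left(D \right)} = 2 + D + D^{2}$ ($I{\left(D \right)} = 2 + \left(D D + D\right) = 2 + \left(D^{2} + D\right) = 2 + \left(D + D^{2}\right) = 2 + D + D^{2}$)
$O = -76$ ($O = - 19 \left(2 - 2 + \left(-2\right)^{2}\right) = - 19 \left(2 - 2 + 4\right) = \left(-19\right) 4 = -76$)
$v O = 0 \left(-76\right) = 0$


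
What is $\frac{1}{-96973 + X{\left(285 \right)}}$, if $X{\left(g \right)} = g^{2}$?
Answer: $- \frac{1}{15748} \approx -6.35 \cdot 10^{-5}$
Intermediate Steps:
$\frac{1}{-96973 + X{\left(285 \right)}} = \frac{1}{-96973 + 285^{2}} = \frac{1}{-96973 + 81225} = \frac{1}{-15748} = - \frac{1}{15748}$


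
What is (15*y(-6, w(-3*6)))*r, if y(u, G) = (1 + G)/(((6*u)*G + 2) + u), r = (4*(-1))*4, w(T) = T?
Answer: 1020/161 ≈ 6.3354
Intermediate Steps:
r = -16 (r = -4*4 = -16)
y(u, G) = (1 + G)/(2 + u + 6*G*u) (y(u, G) = (1 + G)/((6*G*u + 2) + u) = (1 + G)/((2 + 6*G*u) + u) = (1 + G)/(2 + u + 6*G*u))
(15*y(-6, w(-3*6)))*r = (15*((1 - 3*6)/(2 - 6 + 6*(-3*6)*(-6))))*(-16) = (15*((1 - 18)/(2 - 6 + 6*(-18)*(-6))))*(-16) = (15*(-17/(2 - 6 + 648)))*(-16) = (15*(-17/644))*(-16) = -255/644*(-16) = 1020/161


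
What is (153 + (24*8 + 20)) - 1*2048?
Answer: -1683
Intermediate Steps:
(153 + (24*8 + 20)) - 1*2048 = (153 + (192 + 20)) - 2048 = (153 + 212) - 2048 = 365 - 2048 = -1683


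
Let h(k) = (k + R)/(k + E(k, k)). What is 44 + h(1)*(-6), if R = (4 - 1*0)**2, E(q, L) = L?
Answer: -7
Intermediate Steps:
R = 16 (R = (4 + 0)**2 = 4**2 = 16)
h(k) = (16 + k)/(2*k) (h(k) = (k + 16)/(k + k) = (16 + k)/((2*k)) = (16 + k)*(1/(2*k)) = (16 + k)/(2*k))
44 + h(1)*(-6) = 44 + ((1/2)*(16 + 1)/1)*(-6) = 44 + ((1/2)*1*17)*(-6) = 44 + (17/2)*(-6) = 44 - 51 = -7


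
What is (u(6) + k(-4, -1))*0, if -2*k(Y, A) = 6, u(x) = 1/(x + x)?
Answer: 0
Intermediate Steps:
u(x) = 1/(2*x)
k(Y, A) = -3 (k(Y, A) = -1/2*6 = -3)
(u(6) + k(-4, -1))*0 = ((1/2)/6 - 3)*0 = ((1/2)*(1/6) - 3)*0 = (1/12 - 3)*0 = -35/12*0 = 0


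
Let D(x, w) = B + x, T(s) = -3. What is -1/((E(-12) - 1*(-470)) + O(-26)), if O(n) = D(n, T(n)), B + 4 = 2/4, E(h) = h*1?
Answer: -2/857 ≈ -0.0023337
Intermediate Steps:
E(h) = h
B = -7/2 (B = -4 + 2/4 = -4 + 2*(¼) = -4 + ½ = -7/2 ≈ -3.5000)
D(x, w) = -7/2 + x
O(n) = -7/2 + n
-1/((E(-12) - 1*(-470)) + O(-26)) = -1/((-12 - 1*(-470)) + (-7/2 - 26)) = -1/((-12 + 470) - 59/2) = -1/(458 - 59/2) = -1/857/2 = -1*2/857 = -2/857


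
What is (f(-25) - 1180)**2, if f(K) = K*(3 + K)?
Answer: 396900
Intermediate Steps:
(f(-25) - 1180)**2 = (-25*(3 - 25) - 1180)**2 = (-25*(-22) - 1180)**2 = (550 - 1180)**2 = (-630)**2 = 396900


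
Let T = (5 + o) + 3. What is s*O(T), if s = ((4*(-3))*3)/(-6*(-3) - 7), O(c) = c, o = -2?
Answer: -216/11 ≈ -19.636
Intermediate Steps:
T = 6 (T = (5 - 2) + 3 = 3 + 3 = 6)
s = -36/11 (s = (-12*3)/(18 - 7) = -36/11 ≈ -3.2727)
s*O(T) = -36/11*6 = -216/11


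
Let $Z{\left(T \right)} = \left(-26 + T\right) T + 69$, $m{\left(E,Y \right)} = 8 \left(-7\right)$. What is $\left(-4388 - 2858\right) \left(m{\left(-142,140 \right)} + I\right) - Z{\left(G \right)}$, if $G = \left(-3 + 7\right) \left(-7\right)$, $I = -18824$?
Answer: $136802899$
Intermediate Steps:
$G = -28$ ($G = 4 \left(-7\right) = -28$)
$m{\left(E,Y \right)} = -56$
$Z{\left(T \right)} = 69 + T \left(-26 + T\right)$ ($Z{\left(T \right)} = T \left(-26 + T\right) + 69 = 69 + T \left(-26 + T\right)$)
$\left(-4388 - 2858\right) \left(m{\left(-142,140 \right)} + I\right) - Z{\left(G \right)} = \left(-4388 - 2858\right) \left(-56 - 18824\right) - \left(69 + \left(-28\right)^{2} - -728\right) = \left(-7246\right) \left(-18880\right) - \left(69 + 784 + 728\right) = 136804480 - 1581 = 136802899$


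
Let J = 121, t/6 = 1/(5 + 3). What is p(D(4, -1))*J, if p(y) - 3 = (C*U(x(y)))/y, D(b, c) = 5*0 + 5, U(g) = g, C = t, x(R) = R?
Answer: 1815/4 ≈ 453.75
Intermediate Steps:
t = 3/4 (t = 6/(5 + 3) = 6/8 = 6*(1/8) = 3/4 ≈ 0.75000)
C = 3/4 ≈ 0.75000
D(b, c) = 5 (D(b, c) = 0 + 5 = 5)
p(y) = 15/4 (p(y) = 3 + (3*y/4)/y = 3 + 3/4 = 15/4)
p(D(4, -1))*J = (15/4)*121 = 1815/4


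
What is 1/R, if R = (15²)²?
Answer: 1/50625 ≈ 1.9753e-5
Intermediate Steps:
R = 50625 (R = 225² = 50625)
1/R = 1/50625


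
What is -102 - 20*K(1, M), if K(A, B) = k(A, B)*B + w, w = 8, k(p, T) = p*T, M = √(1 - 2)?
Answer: -242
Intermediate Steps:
M = I (M = √(-1) = I ≈ 1.0*I)
k(p, T) = T*p
K(A, B) = 8 + A*B² (K(A, B) = (B*A)*B + 8 = (A*B)*B + 8 = A*B² + 8 = 8 + A*B²)
-102 - 20*K(1, M) = -102 - 20*(8 + 1*I²) = -102 - 20*(8 + 1*(-1)) = -102 - 20*(8 - 1) = -102 - 20*7 = -102 - 140 = -242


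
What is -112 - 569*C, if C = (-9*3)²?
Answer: -414913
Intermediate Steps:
C = 729 (C = (-27)² = 729)
-112 - 569*C = -112 - 569*729 = -112 - 414801 = -414913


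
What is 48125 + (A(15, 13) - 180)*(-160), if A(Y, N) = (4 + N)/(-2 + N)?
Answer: 843455/11 ≈ 76678.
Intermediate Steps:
A(Y, N) = (4 + N)/(-2 + N)
48125 + (A(15, 13) - 180)*(-160) = 48125 + ((4 + 13)/(-2 + 13) - 180)*(-160) = 48125 + (17/11 - 180)*(-160) = 48125 - 1963/11*(-160) = 48125 + 314080/11 = 843455/11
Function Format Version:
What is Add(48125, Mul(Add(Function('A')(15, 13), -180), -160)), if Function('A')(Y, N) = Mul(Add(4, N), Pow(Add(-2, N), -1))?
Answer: Rational(843455, 11) ≈ 76678.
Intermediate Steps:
Function('A')(Y, N) = Mul(Pow(Add(-2, N), -1), Add(4, N))
Add(48125, Mul(Add(Function('A')(15, 13), -180), -160)) = Add(48125, Mul(Add(Mul(Pow(Add(-2, 13), -1), Add(4, 13)), -180), -160)) = Add(48125, Mul(Add(Mul(Pow(11, -1), 17), -180), -160)) = Add(48125, Mul(Add(Mul(Rational(1, 11), 17), -180), -160)) = Add(48125, Mul(Add(Rational(17, 11), -180), -160)) = Add(48125, Mul(Rational(-1963, 11), -160)) = Add(48125, Rational(314080, 11)) = Rational(843455, 11)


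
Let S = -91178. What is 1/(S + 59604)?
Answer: -1/31574 ≈ -3.1672e-5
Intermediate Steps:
1/(S + 59604) = 1/(-91178 + 59604) = 1/(-31574) = -1/31574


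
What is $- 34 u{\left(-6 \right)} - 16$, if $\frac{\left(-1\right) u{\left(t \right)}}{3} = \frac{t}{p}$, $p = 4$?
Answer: $-169$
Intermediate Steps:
$u{\left(t \right)} = - \frac{3 t}{4}$ ($u{\left(t \right)} = - 3 \frac{t}{4} = - \frac{3 t}{4}$)
$- 34 u{\left(-6 \right)} - 16 = - 34 \left(\left(- \frac{3}{4}\right) \left(-6\right)\right) - 16 = \left(-34\right) \frac{9}{2} - 16 = -153 - 16 = -169$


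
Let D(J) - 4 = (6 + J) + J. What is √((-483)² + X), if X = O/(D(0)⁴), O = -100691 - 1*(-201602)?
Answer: √2332990911/100 ≈ 483.01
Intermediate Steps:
D(J) = 10 + 2*J (D(J) = 4 + ((6 + J) + J) = 4 + (6 + 2*J) = 10 + 2*J)
O = 100911 (O = -100691 + 201602 = 100911)
X = 100911/10000 (X = 100911/((10 + 2*0)⁴) = 100911/((10 + 0)⁴) = 100911/(10⁴) = 100911/10000 ≈ 10.091)
√((-483)² + X) = √((-483)² + 100911/10000) = √(233289 + 100911/10000) = √(2332990911/10000) = √2332990911/100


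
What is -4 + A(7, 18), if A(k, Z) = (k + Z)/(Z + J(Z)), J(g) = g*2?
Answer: -191/54 ≈ -3.5370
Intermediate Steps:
J(g) = 2*g
A(k, Z) = (Z + k)/(3*Z) (A(k, Z) = (k + Z)/(Z + 2*Z) = (Z + k)/((3*Z)) = (Z + k)*(1/(3*Z)) = (Z + k)/(3*Z))
-4 + A(7, 18) = -4 + (⅓)*(18 + 7)/18 = -4 + (⅓)*(1/18)*25 = -4 + 25/54 = -191/54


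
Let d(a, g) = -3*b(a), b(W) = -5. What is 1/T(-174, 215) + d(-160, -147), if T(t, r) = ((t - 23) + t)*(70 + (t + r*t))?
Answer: 208765411/13917694 ≈ 15.000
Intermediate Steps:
T(t, r) = (-23 + 2*t)*(70 + t + r*t) (T(t, r) = ((-23 + t) + t)*(70 + t + r*t) = (-23 + 2*t)*(70 + t + r*t))
d(a, g) = 15 (d(a, g) = -3*(-5) = 15)
1/T(-174, 215) + d(-160, -147) = 1/(-1610 + 2*(-174)**2 + 117*(-174) - 23*215*(-174) + 2*215*(-174)**2) + 15 = 1/(-1610 + 2*30276 - 20358 + 860430 + 2*215*30276) + 15 = 1/(-1610 + 60552 - 20358 + 860430 + 13018680) + 15 = 1/13917694 + 15 = 208765411/13917694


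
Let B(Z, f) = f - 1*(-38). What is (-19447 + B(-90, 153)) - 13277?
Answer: -32533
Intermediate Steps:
B(Z, f) = 38 + f (B(Z, f) = f + 38 = 38 + f)
(-19447 + B(-90, 153)) - 13277 = (-19447 + (38 + 153)) - 13277 = (-19447 + 191) - 13277 = -19256 - 13277 = -32533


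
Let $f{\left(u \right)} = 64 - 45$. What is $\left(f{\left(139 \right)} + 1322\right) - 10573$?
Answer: $-9232$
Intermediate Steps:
$f{\left(u \right)} = 19$ ($f{\left(u \right)} = 64 - 45 = 19$)
$\left(f{\left(139 \right)} + 1322\right) - 10573 = \left(19 + 1322\right) - 10573 = 1341 - 10573 = -9232$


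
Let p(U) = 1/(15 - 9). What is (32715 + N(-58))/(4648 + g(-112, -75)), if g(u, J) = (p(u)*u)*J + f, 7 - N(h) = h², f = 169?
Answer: 29358/6217 ≈ 4.7222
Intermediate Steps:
p(U) = ⅙ (p(U) = 1/6 = ⅙)
N(h) = 7 - h²
g(u, J) = 169 + J*u/6 (g(u, J) = (u/6)*J + 169 = J*u/6 + 169 = 169 + J*u/6)
(32715 + N(-58))/(4648 + g(-112, -75)) = (32715 + (7 - 1*(-58)²))/(4648 + (169 + (⅙)*(-75)*(-112))) = (32715 + (7 - 1*3364))/(4648 + (169 + 1400)) = (32715 + (7 - 3364))/(4648 + 1569) = (32715 - 3357)/6217 = 29358*(1/6217) = 29358/6217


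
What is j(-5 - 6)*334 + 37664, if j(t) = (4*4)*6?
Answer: 69728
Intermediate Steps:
j(t) = 96 (j(t) = 16*6 = 96)
j(-5 - 6)*334 + 37664 = 96*334 + 37664 = 32064 + 37664 = 69728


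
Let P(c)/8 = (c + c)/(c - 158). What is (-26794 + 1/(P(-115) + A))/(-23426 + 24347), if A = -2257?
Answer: -16460117147/565789641 ≈ -29.092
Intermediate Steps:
P(c) = 16*c/(-158 + c) (P(c) = 8*((c + c)/(c - 158)) = 8*((2*c)/(-158 + c)) = 8*(2*c/(-158 + c)) = 16*c/(-158 + c))
(-26794 + 1/(P(-115) + A))/(-23426 + 24347) = (-26794 + 1/(16*(-115)/(-158 - 115) - 2257))/(-23426 + 24347) = (-26794 + 1/(16*(-115)/(-273) - 2257))/921 = (-26794 + 1/(16*(-115)*(-1/273) - 2257))*(1/921) = (-26794 + 1/(1840/273 - 2257))*(1/921) = (-26794 + 1/(-614321/273))*(1/921) = (-26794 - 273/614321)*(1/921) = -16460117147/614321*1/921 = -16460117147/565789641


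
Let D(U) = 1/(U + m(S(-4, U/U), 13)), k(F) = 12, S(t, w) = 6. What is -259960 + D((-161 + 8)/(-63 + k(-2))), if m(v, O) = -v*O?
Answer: -19497001/75 ≈ -2.5996e+5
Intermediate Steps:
m(v, O) = -O*v
D(U) = 1/(-78 + U) (D(U) = 1/(U - 1*13*6) = 1/(U - 78) = 1/(-78 + U))
-259960 + D((-161 + 8)/(-63 + k(-2))) = -259960 + 1/(-78 + (-161 + 8)/(-63 + 12)) = -259960 + 1/(-78 - 153/(-51)) = -259960 + 1/(-78 - 153*(-1/51)) = -259960 + 1/(-78 + 3) = -259960 + 1/(-75) = -259960 - 1/75 = -19497001/75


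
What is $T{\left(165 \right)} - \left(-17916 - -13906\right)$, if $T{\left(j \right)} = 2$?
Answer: $4012$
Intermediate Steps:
$T{\left(165 \right)} - \left(-17916 - -13906\right) = 2 - \left(-17916 - -13906\right) = 2 - \left(-17916 + 13906\right) = 2 - -4010 = 2 + 4010 = 4012$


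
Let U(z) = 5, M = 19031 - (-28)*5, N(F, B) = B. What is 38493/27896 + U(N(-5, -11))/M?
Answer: 738088783/534794216 ≈ 1.3801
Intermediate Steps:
M = 19171 (M = 19031 - 1*(-140) = 19031 + 140 = 19171)
38493/27896 + U(N(-5, -11))/M = 38493/27896 + 5/19171 = 738088783/534794216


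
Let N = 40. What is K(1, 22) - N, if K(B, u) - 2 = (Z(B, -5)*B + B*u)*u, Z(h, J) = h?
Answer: 468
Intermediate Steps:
K(B, u) = 2 + u*(B² + B*u) (K(B, u) = 2 + (B*B + B*u)*u = 2 + (B² + B*u)*u = 2 + u*(B² + B*u))
K(1, 22) - N = (2 + 1*22² + 22*1²) - 1*40 = (2 + 1*484 + 22*1) - 40 = (2 + 484 + 22) - 40 = 508 - 40 = 468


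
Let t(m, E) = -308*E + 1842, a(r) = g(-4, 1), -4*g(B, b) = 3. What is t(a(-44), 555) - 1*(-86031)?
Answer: -83067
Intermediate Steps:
g(B, b) = -¾ (g(B, b) = -¼*3 = -¾)
a(r) = -¾
t(m, E) = 1842 - 308*E
t(a(-44), 555) - 1*(-86031) = (1842 - 308*555) - 1*(-86031) = (1842 - 170940) + 86031 = -169098 + 86031 = -83067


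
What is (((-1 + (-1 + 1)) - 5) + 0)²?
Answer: 36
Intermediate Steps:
(((-1 + (-1 + 1)) - 5) + 0)² = (((-1 + 0) - 5) + 0)² = ((-1 - 5) + 0)² = (-6 + 0)² = (-6)² = 36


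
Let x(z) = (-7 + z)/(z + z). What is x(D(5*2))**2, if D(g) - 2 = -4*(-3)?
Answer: 1/16 ≈ 0.062500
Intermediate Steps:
D(g) = 14 (D(g) = 2 - 4*(-3) = 2 + 12 = 14)
x(z) = (-7 + z)/(2*z) (x(z) = (-7 + z)/((2*z)) = (-7 + z)*(1/(2*z)) = (-7 + z)/(2*z))
x(D(5*2))**2 = ((1/2)*(-7 + 14)/14)**2 = ((1/2)*(1/14)*7)**2 = (1/4)**2 = 1/16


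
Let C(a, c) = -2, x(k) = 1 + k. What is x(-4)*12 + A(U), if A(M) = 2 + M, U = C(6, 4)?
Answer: -36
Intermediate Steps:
U = -2
x(-4)*12 + A(U) = (1 - 4)*12 + (2 - 2) = -3*12 + 0 = -36 + 0 = -36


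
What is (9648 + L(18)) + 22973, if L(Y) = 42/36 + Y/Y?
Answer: 195739/6 ≈ 32623.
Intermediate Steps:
L(Y) = 13/6 (L(Y) = 42*(1/36) + 1 = 7/6 + 1 = 13/6)
(9648 + L(18)) + 22973 = (9648 + 13/6) + 22973 = 57901/6 + 22973 = 195739/6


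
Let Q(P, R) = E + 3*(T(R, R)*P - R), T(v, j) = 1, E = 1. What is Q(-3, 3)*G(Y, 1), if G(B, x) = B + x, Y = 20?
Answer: -357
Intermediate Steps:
Q(P, R) = 1 - 3*R + 3*P (Q(P, R) = 1 + 3*(1*P - R) = 1 + 3*(P - R) = 1 + (-3*R + 3*P) = 1 - 3*R + 3*P)
Q(-3, 3)*G(Y, 1) = (1 - 3*3 + 3*(-3))*(20 + 1) = (1 - 9 - 9)*21 = -17*21 = -357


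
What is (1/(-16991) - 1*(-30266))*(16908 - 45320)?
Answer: -14610859777260/16991 ≈ -8.5992e+8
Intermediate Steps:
(1/(-16991) - 1*(-30266))*(16908 - 45320) = (-1/16991 + 30266)*(-28412) = (514249605/16991)*(-28412) = -14610859777260/16991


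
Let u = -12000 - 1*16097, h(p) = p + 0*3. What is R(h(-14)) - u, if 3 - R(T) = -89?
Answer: 28189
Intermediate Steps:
h(p) = p (h(p) = p + 0 = p)
R(T) = 92 (R(T) = 3 - 1*(-89) = 3 + 89 = 92)
u = -28097 (u = -12000 - 16097 = -28097)
R(h(-14)) - u = 92 - 1*(-28097) = 92 + 28097 = 28189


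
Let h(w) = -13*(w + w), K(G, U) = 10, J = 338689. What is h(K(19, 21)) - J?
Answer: -338949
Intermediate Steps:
h(w) = -26*w
h(K(19, 21)) - J = -26*10 - 1*338689 = -260 - 338689 = -338949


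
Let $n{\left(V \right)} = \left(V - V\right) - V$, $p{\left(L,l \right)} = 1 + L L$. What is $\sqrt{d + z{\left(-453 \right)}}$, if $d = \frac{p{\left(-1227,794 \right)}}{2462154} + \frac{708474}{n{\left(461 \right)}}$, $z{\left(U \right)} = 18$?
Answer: $\frac{i \sqrt{488994192162441370839}}{567526497} \approx 38.964 i$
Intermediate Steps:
$p{\left(L,l \right)} = 1 + L^{2}$
$n{\left(V \right)} = - V$ ($n{\left(V \right)} = 0 - V = - V$)
$d = - \frac{871839021833}{567526497}$ ($d = \frac{1 + \left(-1227\right)^{2}}{2462154} + \frac{708474}{\left(-1\right) 461} = \left(1 + 1505529\right) \frac{1}{2462154} + \frac{708474}{-461} = 1505530 \cdot \frac{1}{2462154} + 708474 \left(- \frac{1}{461}\right) = \frac{752765}{1231077} - \frac{708474}{461} = - \frac{871839021833}{567526497} \approx -1536.2$)
$\sqrt{d + z{\left(-453 \right)}} = \sqrt{- \frac{871839021833}{567526497} + 18} = \sqrt{- \frac{861623544887}{567526497}} = \frac{i \sqrt{488994192162441370839}}{567526497}$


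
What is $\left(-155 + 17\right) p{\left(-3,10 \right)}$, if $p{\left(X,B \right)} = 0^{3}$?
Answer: $0$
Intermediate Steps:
$p{\left(X,B \right)} = 0$
$\left(-155 + 17\right) p{\left(-3,10 \right)} = \left(-155 + 17\right) 0 = \left(-138\right) 0 = 0$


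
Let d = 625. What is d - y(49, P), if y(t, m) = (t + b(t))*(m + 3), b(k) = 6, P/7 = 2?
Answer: -310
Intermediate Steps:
P = 14 (P = 7*2 = 14)
y(t, m) = (3 + m)*(6 + t) (y(t, m) = (t + 6)*(m + 3) = (6 + t)*(3 + m) = (3 + m)*(6 + t))
d - y(49, P) = 625 - (18 + 3*49 + 6*14 + 14*49) = 625 - (18 + 147 + 84 + 686) = 625 - 1*935 = 625 - 935 = -310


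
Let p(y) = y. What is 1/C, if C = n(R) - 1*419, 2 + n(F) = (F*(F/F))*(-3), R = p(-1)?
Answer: -1/418 ≈ -0.0023923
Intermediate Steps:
R = -1
n(F) = -2 - 3*F (n(F) = -2 + (F*(F/F))*(-3) = -2 + (F*1)*(-3) = -2 + F*(-3) = -2 - 3*F)
C = -418 (C = (-2 - 3*(-1)) - 1*419 = (-2 + 3) - 419 = 1 - 419 = -418)
1/C = 1/(-418) = -1/418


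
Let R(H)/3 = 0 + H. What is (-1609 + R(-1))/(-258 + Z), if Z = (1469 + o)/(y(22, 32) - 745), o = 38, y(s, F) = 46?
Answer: 1126788/181849 ≈ 6.1963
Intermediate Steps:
R(H) = 3*H (R(H) = 3*(0 + H) = 3*H)
Z = -1507/699 (Z = (1469 + 38)/(46 - 745) = 1507/(-699) = 1507*(-1/699) = -1507/699 ≈ -2.1559)
(-1609 + R(-1))/(-258 + Z) = (-1609 + 3*(-1))/(-258 - 1507/699) = (-1609 - 3)/(-181849/699) = -1612*(-699/181849) = 1126788/181849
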